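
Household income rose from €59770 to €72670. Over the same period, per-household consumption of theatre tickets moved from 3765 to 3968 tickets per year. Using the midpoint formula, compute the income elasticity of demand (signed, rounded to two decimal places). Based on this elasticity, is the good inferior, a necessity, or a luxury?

%ΔQ = (3968 − 3765)/[( 3765 + 3968)/2] = 203/3866.5 = 0.052502…
%ΔIncome = (72670 − 59770)/[( 59770 + 72670)/2] = 12900/66220 = 0.194805…
E_income = (203/3866.5) / (12900/66220) = 0.2695…
0 < E_income < 1 ⇒ normal good, necessity.

0.27; necessity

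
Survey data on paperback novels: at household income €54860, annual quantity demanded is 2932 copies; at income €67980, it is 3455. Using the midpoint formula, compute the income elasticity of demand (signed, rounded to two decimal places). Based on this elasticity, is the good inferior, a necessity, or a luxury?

%ΔQ = (3455 − 2932)/[( 2932 + 3455)/2] = 523/3193.5 = 0.163770…
%ΔIncome = (67980 − 54860)/[( 54860 + 67980)/2] = 13120/61420 = 0.213611…
E_income = (523/3193.5) / (13120/61420) = 0.7666…
0 < E_income < 1 ⇒ normal good, necessity.

0.77; necessity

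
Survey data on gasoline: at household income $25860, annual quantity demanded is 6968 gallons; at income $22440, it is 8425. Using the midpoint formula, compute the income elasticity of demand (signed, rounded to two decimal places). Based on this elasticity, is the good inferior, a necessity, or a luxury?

-1.34; inferior

%ΔQ = (8425 − 6968)/[( 6968 + 8425)/2] = 1457/7696.5 = 0.189306…
%ΔIncome = (22440 − 25860)/[( 25860 + 22440)/2] = -3420/24150 = -0.141614…
E_income = (1457/7696.5) / (-3420/24150) = -1.3367…
E_income < 0 ⇒ inferior good.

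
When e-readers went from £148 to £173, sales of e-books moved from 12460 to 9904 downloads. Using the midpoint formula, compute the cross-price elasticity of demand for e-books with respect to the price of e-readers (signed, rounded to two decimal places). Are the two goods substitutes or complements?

-1.47; complements

%ΔQ_{e-books} = (9904 − 12460)/avg = -2556/11182 = -0.228581…
%ΔP_{e-readers} = (173 − 148)/avg = 25/160.5 = 0.155763…
E_cross = (-2556/11182) / (25/160.5) = -1.4674…
E_cross < 0 ⇒ the goods are complements.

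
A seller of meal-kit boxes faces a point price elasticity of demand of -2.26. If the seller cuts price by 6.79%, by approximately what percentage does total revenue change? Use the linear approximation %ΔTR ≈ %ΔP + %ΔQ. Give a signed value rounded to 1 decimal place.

+8.6%

%ΔQ ≈ Ed × %ΔP = (-2.26) × (-6.79%) = +15.3454%
%ΔTR ≈ %ΔP + %ΔQ = (-6.79%) + (+15.3454%) = +8.5554%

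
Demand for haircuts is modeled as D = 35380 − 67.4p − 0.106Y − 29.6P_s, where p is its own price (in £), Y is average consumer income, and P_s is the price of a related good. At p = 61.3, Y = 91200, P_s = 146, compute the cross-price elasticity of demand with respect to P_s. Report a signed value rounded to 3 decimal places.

-0.250

At the given values, D = 35380 − 67.4(61.3) − 0.106(91200) − 29.6(146) = 17259.58.
∂D/∂P_s = -29.6.
E = (-29.6) × (146/17259.58) = -0.25038…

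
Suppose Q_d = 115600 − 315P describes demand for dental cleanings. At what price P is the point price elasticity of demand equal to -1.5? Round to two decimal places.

Ed = −315P/(115600 − 315P). Set this equal to -1.5:
315P = 1.5·(115600 − 315P) ⇒ 315P(1 + 1.5) = 1.5·115600
P = 1.5·115600 / (315·2.5) = 220.1904…

220.19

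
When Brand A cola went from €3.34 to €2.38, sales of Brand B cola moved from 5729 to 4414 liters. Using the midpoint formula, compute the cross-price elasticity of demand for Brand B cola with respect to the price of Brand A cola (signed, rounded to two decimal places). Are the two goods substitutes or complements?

%ΔQ_{Brand B cola} = (4414 − 5729)/avg = -1315/5071.5 = -0.259292…
%ΔP_{Brand A cola} = (2.38 − 3.34)/avg = -0.96/2.86 = -0.335664…
E_cross = (-1315/5071.5) / (-0.96/2.86) = 0.7724…
E_cross > 0 ⇒ the goods are substitutes.

0.77; substitutes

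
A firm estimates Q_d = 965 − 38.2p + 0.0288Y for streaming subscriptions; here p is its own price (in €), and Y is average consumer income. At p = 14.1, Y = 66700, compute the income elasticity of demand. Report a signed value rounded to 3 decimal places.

0.818

At the given values, Q_d = 965 − 38.2(14.1) + 0.0288(66700) = 2347.34.
∂Q_d/∂Y = 0.0288.
E = (0.0288) × (66700/2347.34) = 0.81835…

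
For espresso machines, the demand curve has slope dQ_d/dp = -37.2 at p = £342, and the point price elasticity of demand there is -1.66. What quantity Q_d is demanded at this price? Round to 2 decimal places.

7664.10

Ed = (dQ_d/dp)·(p/Q_d) ⇒ Q_d = (dQ_d/dp)·p/Ed = (-37.2)·342/(-1.66) = 7664.0963…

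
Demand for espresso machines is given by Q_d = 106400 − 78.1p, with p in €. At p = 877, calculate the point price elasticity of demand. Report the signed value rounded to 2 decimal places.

-1.81

dQ_d/dp = −78.1. At p = 877, Q_d = 106400 − 78.1(877) = 37906.3.
Ed = (dQ_d/dp)·(p/Q_d) = −78.1 × (877/37906.3) = -1.8069…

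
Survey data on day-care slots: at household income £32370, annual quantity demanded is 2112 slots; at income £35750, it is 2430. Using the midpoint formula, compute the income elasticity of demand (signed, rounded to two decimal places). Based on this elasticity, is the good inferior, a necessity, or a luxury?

%ΔQ = (2430 − 2112)/[( 2112 + 2430)/2] = 318/2271 = 0.140026…
%ΔIncome = (35750 − 32370)/[( 32370 + 35750)/2] = 3380/34060 = 0.099236…
E_income = (318/2271) / (3380/34060) = 1.4110…
E_income > 1 ⇒ normal good, luxury.

1.41; luxury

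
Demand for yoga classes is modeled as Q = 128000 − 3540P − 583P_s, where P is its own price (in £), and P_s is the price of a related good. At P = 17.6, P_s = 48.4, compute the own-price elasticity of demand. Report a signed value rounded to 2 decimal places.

-1.66

At the given values, Q = 128000 − 3540(17.6) − 583(48.4) = 37478.8.
∂Q/∂P = −3540.
E = (-3540) × (17.6/37478.8) = -1.6623…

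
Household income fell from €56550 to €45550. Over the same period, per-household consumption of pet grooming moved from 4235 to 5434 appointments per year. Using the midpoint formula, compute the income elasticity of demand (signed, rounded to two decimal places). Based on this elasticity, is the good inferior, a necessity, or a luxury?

-1.15; inferior

%ΔQ = (5434 − 4235)/[( 4235 + 5434)/2] = 1199/4834.5 = 0.248009…
%ΔIncome = (45550 − 56550)/[( 56550 + 45550)/2] = -11000/51050 = -0.215475…
E_income = (1199/4834.5) / (-11000/51050) = -1.1509…
E_income < 0 ⇒ inferior good.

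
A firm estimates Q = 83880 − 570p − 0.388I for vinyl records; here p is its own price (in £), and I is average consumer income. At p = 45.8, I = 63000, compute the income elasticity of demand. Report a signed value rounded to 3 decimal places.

At the given values, Q = 83880 − 570(45.8) − 0.388(63000) = 33330.
∂Q/∂I = -0.388.
E = (-0.388) × (63000/33330) = -0.73339…

-0.733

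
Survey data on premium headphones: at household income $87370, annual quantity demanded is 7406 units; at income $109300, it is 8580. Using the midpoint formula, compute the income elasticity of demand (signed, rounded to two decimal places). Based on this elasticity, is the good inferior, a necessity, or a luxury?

0.66; necessity

%ΔQ = (8580 − 7406)/[( 7406 + 8580)/2] = 1174/7993 = 0.146878…
%ΔIncome = (109300 − 87370)/[( 87370 + 109300)/2] = 21930/98335 = 0.223013…
E_income = (1174/7993) / (21930/98335) = 0.6586…
0 < E_income < 1 ⇒ normal good, necessity.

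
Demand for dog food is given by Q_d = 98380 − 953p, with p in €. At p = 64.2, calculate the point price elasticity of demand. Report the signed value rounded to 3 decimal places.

-1.645

dQ_d/dp = −953. At p = 64.2, Q_d = 98380 − 953(64.2) = 37197.4.
Ed = (dQ_d/dp)·(p/Q_d) = −953 × (64.2/37197.4) = -1.64480…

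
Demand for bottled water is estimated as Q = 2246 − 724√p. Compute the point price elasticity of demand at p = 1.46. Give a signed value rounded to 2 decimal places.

-0.32

dQ/dp = −724/(2√p) = -299.593. At p = 1.46, Q = 1371.19.
Ed = (dQ/dp)·(p/Q) = (-299.593) × (1.46/1371.19) = -0.3189…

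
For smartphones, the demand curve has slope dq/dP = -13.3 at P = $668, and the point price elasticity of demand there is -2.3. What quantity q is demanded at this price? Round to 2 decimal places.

Ed = (dq/dP)·(P/q) ⇒ q = (dq/dP)·P/Ed = (-13.3)·668/(-2.3) = 3862.7826…

3862.78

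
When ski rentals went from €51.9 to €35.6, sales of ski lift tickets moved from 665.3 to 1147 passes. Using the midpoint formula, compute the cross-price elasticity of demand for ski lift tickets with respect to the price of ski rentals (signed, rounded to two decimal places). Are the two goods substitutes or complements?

-1.43; complements

%ΔQ_{ski lift tickets} = (1147 − 665.3)/avg = 481.7/906.15 = 0.531589…
%ΔP_{ski rentals} = (35.6 − 51.9)/avg = -16.3/43.75 = -0.372571…
E_cross = (481.7/906.15) / (-16.3/43.75) = -1.4268…
E_cross < 0 ⇒ the goods are complements.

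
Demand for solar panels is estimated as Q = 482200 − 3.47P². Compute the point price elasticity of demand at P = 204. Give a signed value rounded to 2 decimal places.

-0.86

dQ/dP = −2·3.47·P = -1415.76. At P = 204, Q = 337792.48.
Ed = (dQ/dP)·(P/Q) = (-1415.76) × (204/337792.48) = -0.8550…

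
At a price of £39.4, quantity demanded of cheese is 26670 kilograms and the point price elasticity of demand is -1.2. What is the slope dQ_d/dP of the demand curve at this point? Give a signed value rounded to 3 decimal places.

-812.284

Ed = (dQ_d/dP)·(P/Q_d) ⇒ dQ_d/dP = Ed·Q_d/P = (-1.2)·26670/39.4 = -812.28426…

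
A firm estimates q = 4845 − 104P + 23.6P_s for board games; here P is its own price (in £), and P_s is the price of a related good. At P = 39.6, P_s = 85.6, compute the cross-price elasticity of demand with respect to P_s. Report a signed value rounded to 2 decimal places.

0.74

At the given values, q = 4845 − 104(39.6) + 23.6(85.6) = 2746.76.
∂q/∂P_s = 23.6.
E = (23.6) × (85.6/2746.76) = 0.7354…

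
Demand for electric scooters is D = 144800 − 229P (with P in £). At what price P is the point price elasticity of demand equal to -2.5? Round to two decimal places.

451.65

Ed = −229P/(144800 − 229P). Set this equal to -2.5:
229P = 2.5·(144800 − 229P) ⇒ 229P(1 + 2.5) = 2.5·144800
P = 2.5·144800 / (229·3.5) = 451.6531…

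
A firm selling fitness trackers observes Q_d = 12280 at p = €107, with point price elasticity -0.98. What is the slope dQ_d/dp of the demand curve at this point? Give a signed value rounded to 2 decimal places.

Ed = (dQ_d/dp)·(p/Q_d) ⇒ dQ_d/dp = Ed·Q_d/p = (-0.98)·12280/107 = -112.4710…

-112.47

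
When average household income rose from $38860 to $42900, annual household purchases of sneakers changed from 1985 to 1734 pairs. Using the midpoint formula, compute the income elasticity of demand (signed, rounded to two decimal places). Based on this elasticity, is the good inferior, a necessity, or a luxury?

%ΔQ = (1734 − 1985)/[( 1985 + 1734)/2] = -251/1859.5 = -0.134982…
%ΔIncome = (42900 − 38860)/[( 38860 + 42900)/2] = 4040/40880 = 0.098825…
E_income = (-251/1859.5) / (4040/40880) = -1.3658…
E_income < 0 ⇒ inferior good.

-1.37; inferior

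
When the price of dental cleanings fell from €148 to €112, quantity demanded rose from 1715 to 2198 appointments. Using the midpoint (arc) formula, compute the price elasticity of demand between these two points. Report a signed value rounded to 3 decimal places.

%ΔQ = (2198 − 1715) / [(1715 + 2198)/2] = 483/1956.5 = 0.246869…
%ΔP = (112 − 148) / [(148 + 112)/2] = -36/130 = -0.276923…
Arc Ed = %ΔQ / %ΔP = (483/1956.5) / (-36/130) = -0.89147…

-0.891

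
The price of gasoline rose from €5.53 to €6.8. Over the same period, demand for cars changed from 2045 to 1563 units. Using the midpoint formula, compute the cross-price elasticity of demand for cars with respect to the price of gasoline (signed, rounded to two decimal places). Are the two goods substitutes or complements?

-1.30; complements

%ΔQ_{cars} = (1563 − 2045)/avg = -482/1804 = -0.267184…
%ΔP_{gasoline} = (6.8 − 5.53)/avg = 1.27/6.165 = 0.206001…
E_cross = (-482/1804) / (1.27/6.165) = -1.2969…
E_cross < 0 ⇒ the goods are complements.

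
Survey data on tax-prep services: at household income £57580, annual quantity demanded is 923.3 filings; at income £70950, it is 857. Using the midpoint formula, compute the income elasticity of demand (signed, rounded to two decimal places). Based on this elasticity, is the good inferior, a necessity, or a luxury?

-0.36; inferior

%ΔQ = (857 − 923.3)/[( 923.3 + 857)/2] = -66.3/890.15 = -0.074481…
%ΔIncome = (70950 − 57580)/[( 57580 + 70950)/2] = 13370/64265 = 0.208044…
E_income = (-66.3/890.15) / (13370/64265) = -0.3580…
E_income < 0 ⇒ inferior good.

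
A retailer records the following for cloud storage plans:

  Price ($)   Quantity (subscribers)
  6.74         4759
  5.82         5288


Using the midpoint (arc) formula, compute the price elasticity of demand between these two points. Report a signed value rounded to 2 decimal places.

%ΔQ = (5288 − 4759) / [(4759 + 5288)/2] = 529/5023.5 = 0.105305…
%ΔP = (5.82 − 6.74) / [(6.74 + 5.82)/2] = -0.92/6.28 = -0.146496…
Arc Ed = %ΔQ / %ΔP = (529/5023.5) / (-0.92/6.28) = -0.7188…

-0.72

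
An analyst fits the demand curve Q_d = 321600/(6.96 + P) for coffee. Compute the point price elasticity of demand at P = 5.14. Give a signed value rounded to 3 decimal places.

-0.425

dQ_d/dP = −321600/(6.96 + P)² = -2196.57. At P = 5.14, Q_d = 26578.5.
Ed = (dQ_d/dP)·(P/Q_d) = (-2196.57) × (5.14/26578.5) = -0.42479…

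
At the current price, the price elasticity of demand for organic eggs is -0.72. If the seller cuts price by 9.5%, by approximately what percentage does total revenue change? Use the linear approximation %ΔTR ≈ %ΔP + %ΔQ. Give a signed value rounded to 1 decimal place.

-2.7%

%ΔQ ≈ Ed × %ΔP = (-0.72) × (-9.5%) = +6.8400%
%ΔTR ≈ %ΔP + %ΔQ = (-9.5%) + (+6.8400%) = -2.6600%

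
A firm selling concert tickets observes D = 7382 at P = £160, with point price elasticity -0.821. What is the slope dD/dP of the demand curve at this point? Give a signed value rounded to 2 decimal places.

Ed = (dD/dP)·(P/D) ⇒ dD/dP = Ed·D/P = (-0.821)·7382/160 = -37.8788…

-37.88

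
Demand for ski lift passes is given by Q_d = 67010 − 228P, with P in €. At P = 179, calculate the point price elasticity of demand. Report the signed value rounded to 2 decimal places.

-1.56

dQ_d/dP = −228. At P = 179, Q_d = 67010 − 228(179) = 26198.
Ed = (dQ_d/dP)·(P/Q_d) = −228 × (179/26198) = -1.5578…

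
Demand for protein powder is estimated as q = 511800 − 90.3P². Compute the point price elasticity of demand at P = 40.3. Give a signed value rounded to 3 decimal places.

dq/dP = −2·90.3·P = -7278.18. At P = 40.3, q = 365144.673.
Ed = (dq/dP)·(P/q) = (-7278.18) × (40.3/365144.673) = -0.80327…

-0.803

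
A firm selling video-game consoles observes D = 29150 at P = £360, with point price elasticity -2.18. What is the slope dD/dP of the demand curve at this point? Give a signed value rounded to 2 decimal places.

-176.52

Ed = (dD/dP)·(P/D) ⇒ dD/dP = Ed·D/P = (-2.18)·29150/360 = -176.5194…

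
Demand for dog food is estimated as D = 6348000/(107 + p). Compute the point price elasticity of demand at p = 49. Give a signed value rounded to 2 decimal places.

-0.31

dD/dp = −6348000/(107 + p)² = -260.848. At p = 49, D = 40692.3.
Ed = (dD/dp)·(p/D) = (-260.848) × (49/40692.3) = -0.3141…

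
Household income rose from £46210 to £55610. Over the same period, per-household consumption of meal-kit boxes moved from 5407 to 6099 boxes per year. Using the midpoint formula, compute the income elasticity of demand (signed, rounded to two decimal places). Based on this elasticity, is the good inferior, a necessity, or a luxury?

%ΔQ = (6099 − 5407)/[( 5407 + 6099)/2] = 692/5753 = 0.120285…
%ΔIncome = (55610 − 46210)/[( 46210 + 55610)/2] = 9400/50910 = 0.184639…
E_income = (692/5753) / (9400/50910) = 0.6514…
0 < E_income < 1 ⇒ normal good, necessity.

0.65; necessity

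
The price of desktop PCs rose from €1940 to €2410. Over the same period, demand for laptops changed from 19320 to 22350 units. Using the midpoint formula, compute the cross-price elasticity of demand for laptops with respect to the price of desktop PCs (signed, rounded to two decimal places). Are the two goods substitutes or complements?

%ΔQ_{laptops} = (22350 − 19320)/avg = 3030/20835 = 0.145428…
%ΔP_{desktop PCs} = (2410 − 1940)/avg = 470/2175 = 0.216091…
E_cross = (3030/20835) / (470/2175) = 0.6729…
E_cross > 0 ⇒ the goods are substitutes.

0.67; substitutes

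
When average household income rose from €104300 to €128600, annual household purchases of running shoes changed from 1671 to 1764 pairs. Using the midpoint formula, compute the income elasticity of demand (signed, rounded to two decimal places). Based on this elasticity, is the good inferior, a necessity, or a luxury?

0.26; necessity

%ΔQ = (1764 − 1671)/[( 1671 + 1764)/2] = 93/1717.5 = 0.054148…
%ΔIncome = (128600 − 104300)/[( 104300 + 128600)/2] = 24300/116450 = 0.208673…
E_income = (93/1717.5) / (24300/116450) = 0.2594…
0 < E_income < 1 ⇒ normal good, necessity.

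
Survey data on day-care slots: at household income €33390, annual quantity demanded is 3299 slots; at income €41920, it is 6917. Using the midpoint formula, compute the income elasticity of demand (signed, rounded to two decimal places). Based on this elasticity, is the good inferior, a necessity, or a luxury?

3.13; luxury

%ΔQ = (6917 − 3299)/[( 3299 + 6917)/2] = 3618/5108 = 0.708300…
%ΔIncome = (41920 − 33390)/[( 33390 + 41920)/2] = 8530/37655 = 0.226530…
E_income = (3618/5108) / (8530/37655) = 3.1267…
E_income > 1 ⇒ normal good, luxury.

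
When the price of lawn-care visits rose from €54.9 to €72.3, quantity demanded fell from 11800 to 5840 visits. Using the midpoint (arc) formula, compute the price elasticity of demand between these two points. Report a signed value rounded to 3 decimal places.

%ΔQ = (5840 − 11800) / [(11800 + 5840)/2] = -5960/8820 = -0.675736…
%ΔP = (72.3 − 54.9) / [(54.9 + 72.3)/2] = 17.4/63.6 = 0.273584…
Arc Ed = %ΔQ / %ΔP = (-5960/8820) / (17.4/63.6) = -2.46993…

-2.470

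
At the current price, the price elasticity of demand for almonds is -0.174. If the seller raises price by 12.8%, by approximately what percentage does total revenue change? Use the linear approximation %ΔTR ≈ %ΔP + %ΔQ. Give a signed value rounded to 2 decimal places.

+10.57%

%ΔQ ≈ Ed × %ΔP = (-0.174) × (+12.8%) = -2.2272%
%ΔTR ≈ %ΔP + %ΔQ = (+12.8%) + (-2.2272%) = +10.5728%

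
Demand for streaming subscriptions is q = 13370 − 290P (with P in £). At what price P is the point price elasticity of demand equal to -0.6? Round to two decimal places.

Ed = −290P/(13370 − 290P). Set this equal to -0.6:
290P = 0.6·(13370 − 290P) ⇒ 290P(1 + 0.6) = 0.6·13370
P = 0.6·13370 / (290·1.6) = 17.2887…

17.29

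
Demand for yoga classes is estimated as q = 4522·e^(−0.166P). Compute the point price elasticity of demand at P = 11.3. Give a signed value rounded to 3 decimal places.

dq/dP = −0.166·q = -115.024. At P = 11.3, q = 692.917.
Ed = (dq/dP)·(P/q) = (-115.024) × (11.3/692.917) = -1.8758

-1.876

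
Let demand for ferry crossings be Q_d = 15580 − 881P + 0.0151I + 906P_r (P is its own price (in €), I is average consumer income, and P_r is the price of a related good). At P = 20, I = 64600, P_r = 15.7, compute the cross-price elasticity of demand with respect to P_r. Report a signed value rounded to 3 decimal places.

1.081

At the given values, Q_d = 15580 − 881(20) + 0.0151(64600) + 906(15.7) = 13159.66.
∂Q_d/∂P_r = 906.
E = (906) × (15.7/13159.66) = 1.08089…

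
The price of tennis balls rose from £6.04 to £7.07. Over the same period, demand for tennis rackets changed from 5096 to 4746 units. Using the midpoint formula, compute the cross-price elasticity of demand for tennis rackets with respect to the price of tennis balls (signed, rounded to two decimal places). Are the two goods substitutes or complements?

-0.45; complements

%ΔQ_{tennis rackets} = (4746 − 5096)/avg = -350/4921 = -0.071123…
%ΔP_{tennis balls} = (7.07 − 6.04)/avg = 1.03/6.555 = 0.157131…
E_cross = (-350/4921) / (1.03/6.555) = -0.4526…
E_cross < 0 ⇒ the goods are complements.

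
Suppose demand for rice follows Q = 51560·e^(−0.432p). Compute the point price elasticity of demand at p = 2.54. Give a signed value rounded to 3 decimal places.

dQ/dp = −0.432·Q = -7434.54. At p = 2.54, Q = 17209.6.
Ed = (dQ/dp)·(p/Q) = (-7434.54) × (2.54/17209.6) = -1.09728

-1.097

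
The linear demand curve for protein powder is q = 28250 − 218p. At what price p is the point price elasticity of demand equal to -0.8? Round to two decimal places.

Ed = −218p/(28250 − 218p). Set this equal to -0.8:
218p = 0.8·(28250 − 218p) ⇒ 218p(1 + 0.8) = 0.8·28250
p = 0.8·28250 / (218·1.8) = 57.5942…

57.59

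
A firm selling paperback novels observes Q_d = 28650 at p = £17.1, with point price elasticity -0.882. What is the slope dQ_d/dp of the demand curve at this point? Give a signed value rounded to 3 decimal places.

Ed = (dQ_d/dp)·(p/Q_d) ⇒ dQ_d/dp = Ed·Q_d/p = (-0.882)·28650/17.1 = -1477.73684…

-1477.737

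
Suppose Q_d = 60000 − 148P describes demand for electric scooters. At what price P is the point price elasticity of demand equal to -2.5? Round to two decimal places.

289.58

Ed = −148P/(60000 − 148P). Set this equal to -2.5:
148P = 2.5·(60000 − 148P) ⇒ 148P(1 + 2.5) = 2.5·60000
P = 2.5·60000 / (148·3.5) = 289.5752…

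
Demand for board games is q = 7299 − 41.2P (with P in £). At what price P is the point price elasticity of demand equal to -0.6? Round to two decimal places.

66.44

Ed = −41.2P/(7299 − 41.2P). Set this equal to -0.6:
41.2P = 0.6·(7299 − 41.2P) ⇒ 41.2P(1 + 0.6) = 0.6·7299
P = 0.6·7299 / (41.2·1.6) = 66.4350…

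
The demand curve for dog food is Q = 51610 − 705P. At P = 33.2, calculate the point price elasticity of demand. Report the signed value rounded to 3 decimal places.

-0.830

dQ/dP = −705. At P = 33.2, Q = 51610 − 705(33.2) = 28204.
Ed = (dQ/dP)·(P/Q) = −705 × (33.2/28204) = -0.82988…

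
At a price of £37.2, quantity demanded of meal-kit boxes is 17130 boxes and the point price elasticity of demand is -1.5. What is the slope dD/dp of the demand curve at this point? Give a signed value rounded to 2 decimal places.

-690.73

Ed = (dD/dp)·(p/D) ⇒ dD/dp = Ed·D/p = (-1.5)·17130/37.2 = -690.7258…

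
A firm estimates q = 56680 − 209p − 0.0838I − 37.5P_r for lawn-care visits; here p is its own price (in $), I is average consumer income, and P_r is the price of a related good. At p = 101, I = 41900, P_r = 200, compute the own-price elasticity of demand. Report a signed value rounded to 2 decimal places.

At the given values, q = 56680 − 209(101) − 0.0838(41900) − 37.5(200) = 24559.78.
∂q/∂p = −209.
E = (-209) × (101/24559.78) = -0.8594…

-0.86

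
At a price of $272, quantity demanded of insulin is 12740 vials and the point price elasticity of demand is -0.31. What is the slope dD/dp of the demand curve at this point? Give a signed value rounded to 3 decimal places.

Ed = (dD/dp)·(p/D) ⇒ dD/dp = Ed·D/p = (-0.31)·12740/272 = -14.51985…

-14.520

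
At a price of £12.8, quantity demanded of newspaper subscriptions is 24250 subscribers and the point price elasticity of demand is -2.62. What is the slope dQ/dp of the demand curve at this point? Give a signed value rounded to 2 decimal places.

Ed = (dQ/dp)·(p/Q) ⇒ dQ/dp = Ed·Q/p = (-2.62)·24250/12.8 = -4963.6718…

-4963.67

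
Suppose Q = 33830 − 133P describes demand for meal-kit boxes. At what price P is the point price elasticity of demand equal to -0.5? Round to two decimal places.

84.79

Ed = −133P/(33830 − 133P). Set this equal to -0.5:
133P = 0.5·(33830 − 133P) ⇒ 133P(1 + 0.5) = 0.5·33830
P = 0.5·33830 / (133·1.5) = 84.7869…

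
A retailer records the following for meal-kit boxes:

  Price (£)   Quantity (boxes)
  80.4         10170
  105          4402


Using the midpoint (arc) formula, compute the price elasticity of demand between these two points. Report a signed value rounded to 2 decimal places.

-2.98

%ΔQ = (4402 − 10170) / [(10170 + 4402)/2] = -5768/7286 = -0.791655…
%ΔP = (105 − 80.4) / [(80.4 + 105)/2] = 24.6/92.7 = 0.265372…
Arc Ed = %ΔQ / %ΔP = (-5768/7286) / (24.6/92.7) = -2.9831…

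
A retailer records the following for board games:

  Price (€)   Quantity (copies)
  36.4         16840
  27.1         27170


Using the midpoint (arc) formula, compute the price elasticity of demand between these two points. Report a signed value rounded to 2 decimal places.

-1.60

%ΔQ = (27170 − 16840) / [(16840 + 27170)/2] = 10330/22005 = 0.469438…
%ΔP = (27.1 − 36.4) / [(36.4 + 27.1)/2] = -9.3/31.75 = -0.292913…
Arc Ed = %ΔQ / %ΔP = (10330/22005) / (-9.3/31.75) = -1.6026…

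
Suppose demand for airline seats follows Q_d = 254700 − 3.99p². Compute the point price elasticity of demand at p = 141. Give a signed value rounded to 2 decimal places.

-0.90

dQ_d/dp = −2·3.99·p = -1125.18. At p = 141, Q_d = 175374.81.
Ed = (dQ_d/dp)·(p/Q_d) = (-1125.18) × (141/175374.81) = -0.9046…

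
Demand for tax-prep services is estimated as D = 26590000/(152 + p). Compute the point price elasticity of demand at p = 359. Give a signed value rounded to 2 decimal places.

dD/dp = −26590000/(152 + p)² = -101.83. At p = 359, D = 52035.2.
Ed = (dD/dp)·(p/D) = (-101.83) × (359/52035.2) = -0.7025…

-0.70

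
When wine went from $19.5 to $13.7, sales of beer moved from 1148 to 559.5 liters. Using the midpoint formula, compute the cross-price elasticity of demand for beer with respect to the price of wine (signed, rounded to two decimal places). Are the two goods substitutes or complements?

%ΔQ_{beer} = (559.5 − 1148)/avg = -588.5/853.75 = -0.689311…
%ΔP_{wine} = (13.7 − 19.5)/avg = -5.8/16.6 = -0.349397…
E_cross = (-588.5/853.75) / (-5.8/16.6) = 1.9728…
E_cross > 0 ⇒ the goods are substitutes.

1.97; substitutes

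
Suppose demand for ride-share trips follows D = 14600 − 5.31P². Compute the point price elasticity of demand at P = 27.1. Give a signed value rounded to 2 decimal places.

-0.73

dD/dP = −2·5.31·P = -287.802. At P = 27.1, D = 10700.2829.
Ed = (dD/dP)·(P/D) = (-287.802) × (27.1/10700.2829) = -0.7288…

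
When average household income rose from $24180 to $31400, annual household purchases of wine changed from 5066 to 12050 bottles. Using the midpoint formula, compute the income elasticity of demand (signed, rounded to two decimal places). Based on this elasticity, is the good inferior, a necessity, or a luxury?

3.14; luxury

%ΔQ = (12050 − 5066)/[( 5066 + 12050)/2] = 6984/8558 = 0.816078…
%ΔIncome = (31400 − 24180)/[( 24180 + 31400)/2] = 7220/27790 = 0.259805…
E_income = (6984/8558) / (7220/27790) = 3.1411…
E_income > 1 ⇒ normal good, luxury.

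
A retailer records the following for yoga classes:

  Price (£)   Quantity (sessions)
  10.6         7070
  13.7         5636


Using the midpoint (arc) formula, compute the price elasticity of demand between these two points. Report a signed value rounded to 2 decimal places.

%ΔQ = (5636 − 7070) / [(7070 + 5636)/2] = -1434/6353 = -0.225720…
%ΔP = (13.7 − 10.6) / [(10.6 + 13.7)/2] = 3.1/12.15 = 0.255144…
Arc Ed = %ΔQ / %ΔP = (-1434/6353) / (3.1/12.15) = -0.8846…

-0.88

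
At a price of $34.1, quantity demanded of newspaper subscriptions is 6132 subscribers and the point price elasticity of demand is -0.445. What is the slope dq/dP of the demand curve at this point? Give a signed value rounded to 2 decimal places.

-80.02

Ed = (dq/dP)·(P/q) ⇒ dq/dP = Ed·q/P = (-0.445)·6132/34.1 = -80.0217…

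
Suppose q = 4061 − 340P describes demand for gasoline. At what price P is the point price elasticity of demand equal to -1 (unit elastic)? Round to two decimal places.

5.97

Ed = −340P/(4061 − 340P). Set this equal to -1:
340P = 1·(4061 − 340P) ⇒ 340P(1 + 1) = 1·4061
P = 1·4061 / (340·2) = 5.9720…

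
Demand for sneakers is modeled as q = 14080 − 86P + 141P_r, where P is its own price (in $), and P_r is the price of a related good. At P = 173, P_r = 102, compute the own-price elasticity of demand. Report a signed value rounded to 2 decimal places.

-1.10

At the given values, q = 14080 − 86(173) + 141(102) = 13584.
∂q/∂P = −86.
E = (-86) × (173/13584) = -1.0952…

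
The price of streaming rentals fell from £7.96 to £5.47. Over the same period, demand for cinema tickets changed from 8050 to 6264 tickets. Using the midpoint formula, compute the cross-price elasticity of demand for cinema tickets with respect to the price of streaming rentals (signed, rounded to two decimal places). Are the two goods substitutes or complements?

0.67; substitutes

%ΔQ_{cinema tickets} = (6264 − 8050)/avg = -1786/7157 = -0.249545…
%ΔP_{streaming rentals} = (5.47 − 7.96)/avg = -2.49/6.715 = -0.370811…
E_cross = (-1786/7157) / (-2.49/6.715) = 0.6729…
E_cross > 0 ⇒ the goods are substitutes.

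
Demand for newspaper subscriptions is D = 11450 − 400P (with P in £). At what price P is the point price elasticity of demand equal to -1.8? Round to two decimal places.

Ed = −400P/(11450 − 400P). Set this equal to -1.8:
400P = 1.8·(11450 − 400P) ⇒ 400P(1 + 1.8) = 1.8·11450
P = 1.8·11450 / (400·2.8) = 18.4017…

18.40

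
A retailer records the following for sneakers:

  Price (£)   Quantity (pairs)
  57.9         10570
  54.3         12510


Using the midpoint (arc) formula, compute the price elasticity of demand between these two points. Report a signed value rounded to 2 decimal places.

%ΔQ = (12510 − 10570) / [(10570 + 12510)/2] = 1940/11540 = 0.168110…
%ΔP = (54.3 − 57.9) / [(57.9 + 54.3)/2] = -3.6/56.1 = -0.064171…
Arc Ed = %ΔQ / %ΔP = (1940/11540) / (-3.6/56.1) = -2.6197…

-2.62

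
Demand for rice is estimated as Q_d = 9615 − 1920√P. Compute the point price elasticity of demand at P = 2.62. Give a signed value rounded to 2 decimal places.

dQ_d/dP = −1920/(2√P) = -593.09. At P = 2.62, Q_d = 6507.21.
Ed = (dQ_d/dP)·(P/Q_d) = (-593.09) × (2.62/6507.21) = -0.2387…

-0.24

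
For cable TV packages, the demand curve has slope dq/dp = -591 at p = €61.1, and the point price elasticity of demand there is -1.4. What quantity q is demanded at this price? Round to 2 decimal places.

25792.93

Ed = (dq/dp)·(p/q) ⇒ q = (dq/dp)·p/Ed = (-591)·61.1/(-1.4) = 25792.9285…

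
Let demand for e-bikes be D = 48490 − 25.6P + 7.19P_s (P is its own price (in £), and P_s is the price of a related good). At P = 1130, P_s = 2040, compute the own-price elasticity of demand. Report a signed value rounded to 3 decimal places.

At the given values, D = 48490 − 25.6(1130) + 7.19(2040) = 34229.6.
∂D/∂P = −25.6.
E = (-25.6) × (1130/34229.6) = -0.84511…

-0.845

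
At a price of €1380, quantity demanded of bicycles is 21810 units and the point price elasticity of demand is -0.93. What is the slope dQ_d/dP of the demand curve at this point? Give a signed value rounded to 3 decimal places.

-14.698

Ed = (dQ_d/dP)·(P/Q_d) ⇒ dQ_d/dP = Ed·Q_d/P = (-0.93)·21810/1380 = -14.69804…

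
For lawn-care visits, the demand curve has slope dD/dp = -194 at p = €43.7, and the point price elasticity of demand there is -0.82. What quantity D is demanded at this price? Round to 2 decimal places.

10338.78

Ed = (dD/dp)·(p/D) ⇒ D = (dD/dp)·p/Ed = (-194)·43.7/(-0.82) = 10338.7804…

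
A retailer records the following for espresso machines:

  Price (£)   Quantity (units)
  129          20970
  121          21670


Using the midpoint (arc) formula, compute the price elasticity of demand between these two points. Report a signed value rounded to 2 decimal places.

%ΔQ = (21670 − 20970) / [(20970 + 21670)/2] = 700/21320 = 0.032833…
%ΔP = (121 − 129) / [(129 + 121)/2] = -8/125 = -0.064
Arc Ed = %ΔQ / %ΔP = (700/21320) / (-8/125) = -0.5130…

-0.51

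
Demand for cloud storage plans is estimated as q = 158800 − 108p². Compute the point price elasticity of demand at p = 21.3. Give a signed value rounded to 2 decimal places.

dq/dp = −2·108·p = -4600.8. At p = 21.3, q = 109801.48.
Ed = (dq/dp)·(p/q) = (-4600.8) × (21.3/109801.48) = -0.8924…

-0.89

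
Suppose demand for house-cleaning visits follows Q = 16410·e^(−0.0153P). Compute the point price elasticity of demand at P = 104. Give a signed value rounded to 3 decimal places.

dQ/dP = −0.0153·Q = -51.1388. At P = 104, Q = 3342.41.
Ed = (dQ/dP)·(P/Q) = (-51.1388) × (104/3342.41) = -1.5912

-1.591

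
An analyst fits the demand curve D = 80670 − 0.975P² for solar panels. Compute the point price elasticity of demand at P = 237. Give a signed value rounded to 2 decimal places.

dD/dP = −2·0.975·P = -462.15. At P = 237, D = 25905.225.
Ed = (dD/dP)·(P/D) = (-462.15) × (237/25905.225) = -4.2280…

-4.23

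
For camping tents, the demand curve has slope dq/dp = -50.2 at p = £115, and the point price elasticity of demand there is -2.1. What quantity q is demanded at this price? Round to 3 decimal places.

Ed = (dq/dp)·(p/q) ⇒ q = (dq/dp)·p/Ed = (-50.2)·115/(-2.1) = 2749.04761…

2749.048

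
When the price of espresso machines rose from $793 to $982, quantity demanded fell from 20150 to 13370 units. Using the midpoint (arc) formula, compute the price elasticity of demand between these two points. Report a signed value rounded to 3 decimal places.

%ΔQ = (13370 − 20150) / [(20150 + 13370)/2] = -6780/16760 = -0.404534…
%ΔP = (982 − 793) / [(793 + 982)/2] = 189/887.5 = 0.212957…
Arc Ed = %ΔQ / %ΔP = (-6780/16760) / (189/887.5) = -1.89960…

-1.900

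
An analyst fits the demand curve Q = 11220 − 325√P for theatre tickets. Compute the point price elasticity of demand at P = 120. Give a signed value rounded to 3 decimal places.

-0.232

dQ/dP = −325/(2√P) = -14.8342. At P = 120, Q = 7659.8.
Ed = (dQ/dP)·(P/Q) = (-14.8342) × (120/7659.8) = -0.23239…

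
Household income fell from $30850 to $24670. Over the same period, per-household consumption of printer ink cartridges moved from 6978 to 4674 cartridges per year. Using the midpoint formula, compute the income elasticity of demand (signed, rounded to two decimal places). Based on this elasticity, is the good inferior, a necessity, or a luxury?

1.78; luxury

%ΔQ = (4674 − 6978)/[( 6978 + 4674)/2] = -2304/5826 = -0.395468…
%ΔIncome = (24670 − 30850)/[( 30850 + 24670)/2] = -6180/27760 = -0.222622…
E_income = (-2304/5826) / (-6180/27760) = 1.7764…
E_income > 1 ⇒ normal good, luxury.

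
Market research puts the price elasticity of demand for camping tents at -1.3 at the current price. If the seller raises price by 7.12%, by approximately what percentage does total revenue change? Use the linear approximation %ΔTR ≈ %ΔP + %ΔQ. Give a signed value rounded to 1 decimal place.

-2.1%

%ΔQ ≈ Ed × %ΔP = (-1.3) × (+7.12%) = -9.2560%
%ΔTR ≈ %ΔP + %ΔQ = (+7.12%) + (-9.2560%) = -2.1360%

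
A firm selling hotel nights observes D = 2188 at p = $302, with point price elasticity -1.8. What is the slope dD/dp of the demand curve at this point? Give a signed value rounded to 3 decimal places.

-13.041

Ed = (dD/dp)·(p/D) ⇒ dD/dp = Ed·D/p = (-1.8)·2188/302 = -13.04105…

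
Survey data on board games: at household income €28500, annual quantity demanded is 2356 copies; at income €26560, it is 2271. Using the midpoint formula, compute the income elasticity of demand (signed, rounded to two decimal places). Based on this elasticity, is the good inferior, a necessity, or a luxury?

%ΔQ = (2271 − 2356)/[( 2356 + 2271)/2] = -85/2313.5 = -0.036740…
%ΔIncome = (26560 − 28500)/[( 28500 + 26560)/2] = -1940/27530 = -0.070468…
E_income = (-85/2313.5) / (-1940/27530) = 0.5213…
0 < E_income < 1 ⇒ normal good, necessity.

0.52; necessity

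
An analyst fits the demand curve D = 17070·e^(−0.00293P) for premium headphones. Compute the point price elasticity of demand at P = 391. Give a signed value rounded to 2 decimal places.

dD/dP = −0.00293·D = -15.906. At P = 391, D = 5428.66.
Ed = (dD/dP)·(P/D) = (-15.906) × (391/5428.66) = -1.1456…

-1.15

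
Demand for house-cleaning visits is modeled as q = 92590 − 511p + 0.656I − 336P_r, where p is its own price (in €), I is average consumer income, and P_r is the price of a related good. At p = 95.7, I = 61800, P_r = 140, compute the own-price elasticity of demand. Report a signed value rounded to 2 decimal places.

At the given values, q = 92590 − 511(95.7) + 0.656(61800) − 336(140) = 37188.1.
∂q/∂p = −511.
E = (-511) × (95.7/37188.1) = -1.3150…

-1.32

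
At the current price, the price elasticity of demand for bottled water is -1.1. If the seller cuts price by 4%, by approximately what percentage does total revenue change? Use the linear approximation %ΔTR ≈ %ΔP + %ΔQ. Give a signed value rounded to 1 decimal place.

%ΔQ ≈ Ed × %ΔP = (-1.1) × (-4%) = +4.4000%
%ΔTR ≈ %ΔP + %ΔQ = (-4%) + (+4.4000%) = +0.4000%

+0.4%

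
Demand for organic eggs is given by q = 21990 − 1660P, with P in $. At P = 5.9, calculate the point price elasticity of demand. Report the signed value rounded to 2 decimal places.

dq/dP = −1660. At P = 5.9, q = 21990 − 1660(5.9) = 12196.
Ed = (dq/dP)·(P/q) = −1660 × (5.9/12196) = -0.8030…

-0.80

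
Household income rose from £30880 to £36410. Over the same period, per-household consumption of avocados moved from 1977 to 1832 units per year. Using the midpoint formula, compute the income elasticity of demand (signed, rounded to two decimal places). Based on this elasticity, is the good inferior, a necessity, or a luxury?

%ΔQ = (1832 − 1977)/[( 1977 + 1832)/2] = -145/1904.5 = -0.076135…
%ΔIncome = (36410 − 30880)/[( 30880 + 36410)/2] = 5530/33645 = 0.164363…
E_income = (-145/1904.5) / (5530/33645) = -0.4632…
E_income < 0 ⇒ inferior good.

-0.46; inferior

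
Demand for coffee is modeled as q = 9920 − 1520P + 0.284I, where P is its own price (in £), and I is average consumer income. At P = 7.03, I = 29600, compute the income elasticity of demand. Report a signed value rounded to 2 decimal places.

1.10

At the given values, q = 9920 − 1520(7.03) + 0.284(29600) = 7640.8.
∂q/∂I = 0.284.
E = (0.284) × (29600/7640.8) = 1.1001…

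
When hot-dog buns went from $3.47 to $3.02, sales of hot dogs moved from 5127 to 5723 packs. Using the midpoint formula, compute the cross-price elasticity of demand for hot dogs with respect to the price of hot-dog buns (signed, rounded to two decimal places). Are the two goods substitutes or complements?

%ΔQ_{hot dogs} = (5723 − 5127)/avg = 596/5425 = 0.109861…
%ΔP_{hot-dog buns} = (3.02 − 3.47)/avg = -0.45/3.245 = -0.138674…
E_cross = (596/5425) / (-0.45/3.245) = -0.7922…
E_cross < 0 ⇒ the goods are complements.

-0.79; complements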